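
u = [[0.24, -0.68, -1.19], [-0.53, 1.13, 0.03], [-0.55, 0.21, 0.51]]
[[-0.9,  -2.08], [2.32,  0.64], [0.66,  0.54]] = u @ [[-0.90, 0.64], [1.64, 0.83], [-0.36, 1.40]]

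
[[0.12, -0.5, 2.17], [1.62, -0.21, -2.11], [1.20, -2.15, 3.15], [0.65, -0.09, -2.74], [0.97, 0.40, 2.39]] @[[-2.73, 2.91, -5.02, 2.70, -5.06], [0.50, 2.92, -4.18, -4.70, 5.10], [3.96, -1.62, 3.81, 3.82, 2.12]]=[[8.02, -4.63, 9.76, 10.96, 1.44], [-12.88, 7.52, -15.29, -2.7, -13.74], [8.12, -7.89, 14.96, 25.38, -10.36], [-12.67, 6.07, -13.33, -8.29, -9.56], [7.02, 0.12, 2.56, 9.87, 2.20]]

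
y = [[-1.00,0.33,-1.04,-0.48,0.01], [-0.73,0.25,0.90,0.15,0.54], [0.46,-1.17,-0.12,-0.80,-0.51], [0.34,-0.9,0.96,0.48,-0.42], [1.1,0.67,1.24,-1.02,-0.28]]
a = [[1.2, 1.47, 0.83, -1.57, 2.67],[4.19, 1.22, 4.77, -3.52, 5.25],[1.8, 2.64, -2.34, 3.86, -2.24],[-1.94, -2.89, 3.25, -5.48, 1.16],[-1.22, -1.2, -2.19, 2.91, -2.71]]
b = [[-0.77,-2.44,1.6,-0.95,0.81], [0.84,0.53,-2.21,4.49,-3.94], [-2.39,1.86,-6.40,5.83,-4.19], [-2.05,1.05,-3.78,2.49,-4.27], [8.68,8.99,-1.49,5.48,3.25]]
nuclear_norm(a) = 22.71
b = y @ a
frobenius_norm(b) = 19.92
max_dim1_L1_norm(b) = 27.89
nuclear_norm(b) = 32.34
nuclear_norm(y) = 7.23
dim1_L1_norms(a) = [7.74, 18.95, 12.88, 14.72, 10.23]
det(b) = -77.25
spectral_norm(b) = 15.11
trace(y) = -0.67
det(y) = 2.32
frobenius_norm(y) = 3.63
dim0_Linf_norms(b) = [8.68, 8.99, 6.4, 5.83, 4.27]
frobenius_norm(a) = 14.45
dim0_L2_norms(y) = [1.75, 1.67, 2.09, 1.47, 0.9]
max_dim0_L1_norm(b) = 19.24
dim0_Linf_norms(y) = [1.1, 1.17, 1.24, 1.02, 0.54]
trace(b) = -0.90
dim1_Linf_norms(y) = [1.04, 0.9, 1.17, 0.96, 1.24]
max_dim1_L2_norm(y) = 2.08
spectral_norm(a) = 12.31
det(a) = -34.40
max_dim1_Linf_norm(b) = 8.99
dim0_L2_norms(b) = [9.3, 9.57, 8.06, 9.55, 7.91]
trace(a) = -8.11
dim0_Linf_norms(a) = [4.19, 2.89, 4.77, 5.48, 5.25]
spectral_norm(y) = 2.49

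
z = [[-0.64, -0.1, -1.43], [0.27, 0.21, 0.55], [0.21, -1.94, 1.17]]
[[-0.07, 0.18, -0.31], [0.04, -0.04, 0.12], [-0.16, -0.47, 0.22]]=z @ [[0.09, -0.17, 0.04], [0.09, 0.19, 0.01], [-0.00, -0.06, 0.20]]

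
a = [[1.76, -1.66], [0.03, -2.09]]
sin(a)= [[0.99, -0.81], [0.01, -0.88]]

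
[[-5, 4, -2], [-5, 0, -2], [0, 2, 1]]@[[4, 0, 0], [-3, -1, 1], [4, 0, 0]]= [[-40, -4, 4], [-28, 0, 0], [-2, -2, 2]]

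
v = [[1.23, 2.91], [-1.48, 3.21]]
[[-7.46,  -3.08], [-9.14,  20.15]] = v @ [[0.32,-8.30],[-2.70,2.45]]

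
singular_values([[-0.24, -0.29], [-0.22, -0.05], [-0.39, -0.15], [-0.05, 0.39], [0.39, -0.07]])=[0.68, 0.47]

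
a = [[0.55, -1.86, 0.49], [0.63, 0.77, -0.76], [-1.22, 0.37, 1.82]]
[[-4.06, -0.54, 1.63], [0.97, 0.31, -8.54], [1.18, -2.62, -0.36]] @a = [[-4.56, 7.74, 1.39],[11.15, -4.73, -15.30],[-0.56, -4.35, 1.91]]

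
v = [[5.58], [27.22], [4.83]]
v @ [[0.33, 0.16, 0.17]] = [[1.84, 0.89, 0.95], [8.98, 4.36, 4.63], [1.59, 0.77, 0.82]]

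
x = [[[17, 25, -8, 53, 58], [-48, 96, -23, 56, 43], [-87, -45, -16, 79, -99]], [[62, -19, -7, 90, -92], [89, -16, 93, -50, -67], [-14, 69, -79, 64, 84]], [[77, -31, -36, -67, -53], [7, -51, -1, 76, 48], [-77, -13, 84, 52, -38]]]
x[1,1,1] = -16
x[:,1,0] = [-48, 89, 7]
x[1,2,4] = 84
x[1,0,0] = 62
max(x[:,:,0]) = 89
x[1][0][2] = -7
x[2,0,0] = 77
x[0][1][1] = 96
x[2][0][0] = 77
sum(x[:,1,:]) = 252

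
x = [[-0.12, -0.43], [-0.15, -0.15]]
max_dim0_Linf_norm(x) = 0.43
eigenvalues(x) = [0.12, -0.39]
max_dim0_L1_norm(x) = 0.58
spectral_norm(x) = 0.48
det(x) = -0.05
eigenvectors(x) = [[0.87,  0.85], [-0.49,  0.53]]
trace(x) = -0.27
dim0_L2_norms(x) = [0.19, 0.46]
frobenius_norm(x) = 0.49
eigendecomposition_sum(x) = [[0.06, -0.10], [-0.04, 0.06]] + [[-0.18, -0.33], [-0.11, -0.21]]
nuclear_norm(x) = 0.58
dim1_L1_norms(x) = [0.55, 0.3]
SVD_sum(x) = [[-0.16, -0.42], [-0.07, -0.18]] + [[0.04, -0.01],[-0.08, 0.03]]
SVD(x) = [[-0.92, -0.40], [-0.40, 0.92]] @ diag([0.4848741753023992, 0.09590116852686485]) @ [[0.35, 0.94], [-0.94, 0.35]]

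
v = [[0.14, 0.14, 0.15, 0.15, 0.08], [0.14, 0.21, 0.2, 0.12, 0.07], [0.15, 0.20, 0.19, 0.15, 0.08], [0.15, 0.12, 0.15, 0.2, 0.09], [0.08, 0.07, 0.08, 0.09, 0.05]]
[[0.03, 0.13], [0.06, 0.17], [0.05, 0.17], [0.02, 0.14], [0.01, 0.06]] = v @ [[-0.39,-0.72], [0.30,0.63], [0.19,0.44], [0.07,0.74], [0.02,-0.49]]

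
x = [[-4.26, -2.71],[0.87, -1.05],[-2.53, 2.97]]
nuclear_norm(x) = 9.16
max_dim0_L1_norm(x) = 7.66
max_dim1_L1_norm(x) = 6.97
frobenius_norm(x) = 6.52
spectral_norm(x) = 5.14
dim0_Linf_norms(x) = [4.26, 2.97]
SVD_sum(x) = [[-4.64, -1.59],[0.46, 0.16],[-1.35, -0.46]] + [[0.38, -1.12], [0.41, -1.21], [-1.18, 3.43]]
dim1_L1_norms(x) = [6.97, 1.92, 5.5]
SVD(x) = [[-0.96, -0.29],[0.09, -0.32],[-0.28, 0.9]] @ diag([5.135413788966319, 4.024975182047039]) @ [[0.95, 0.32], [-0.32, 0.95]]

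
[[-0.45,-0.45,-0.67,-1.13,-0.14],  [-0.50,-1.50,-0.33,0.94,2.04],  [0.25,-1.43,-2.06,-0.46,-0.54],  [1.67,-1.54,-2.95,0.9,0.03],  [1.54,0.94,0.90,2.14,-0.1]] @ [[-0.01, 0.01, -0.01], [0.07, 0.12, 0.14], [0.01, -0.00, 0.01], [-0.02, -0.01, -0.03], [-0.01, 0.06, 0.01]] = [[-0.01,  -0.06,  -0.03], [-0.14,  -0.07,  -0.22], [-0.11,  -0.2,  -0.21], [-0.17,  -0.18,  -0.29], [0.02,  0.10,  0.06]]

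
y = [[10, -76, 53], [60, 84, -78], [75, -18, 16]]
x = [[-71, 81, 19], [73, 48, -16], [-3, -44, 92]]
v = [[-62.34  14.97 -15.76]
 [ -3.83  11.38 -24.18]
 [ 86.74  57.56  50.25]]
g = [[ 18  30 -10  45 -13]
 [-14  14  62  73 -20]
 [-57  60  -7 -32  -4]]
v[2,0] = 86.74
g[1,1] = 14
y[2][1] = -18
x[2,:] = [-3, -44, 92]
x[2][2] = 92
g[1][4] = -20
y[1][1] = 84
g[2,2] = -7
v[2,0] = 86.74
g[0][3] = 45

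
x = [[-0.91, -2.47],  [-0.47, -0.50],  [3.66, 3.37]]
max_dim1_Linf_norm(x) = 3.66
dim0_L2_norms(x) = [3.8, 4.21]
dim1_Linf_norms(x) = [2.47, 0.5, 3.66]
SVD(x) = [[-0.44, 0.9], [-0.12, -0.02], [0.89, 0.44]] @ diag([5.566207251594222, 1.0815437264853838]) @ [[0.67, 0.74], [0.74, -0.67]]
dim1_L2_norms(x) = [2.63, 0.69, 4.98]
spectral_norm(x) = 5.57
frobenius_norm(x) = 5.67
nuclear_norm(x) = 6.65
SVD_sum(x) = [[-1.63, -1.82], [-0.46, -0.51], [3.3, 3.69]] + [[0.72, -0.65], [-0.01, 0.01], [0.36, -0.32]]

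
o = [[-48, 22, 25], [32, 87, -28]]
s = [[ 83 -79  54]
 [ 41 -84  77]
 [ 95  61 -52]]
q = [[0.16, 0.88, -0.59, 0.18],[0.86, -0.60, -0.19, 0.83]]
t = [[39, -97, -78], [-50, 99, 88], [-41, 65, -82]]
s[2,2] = -52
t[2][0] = -41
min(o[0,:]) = -48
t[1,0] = -50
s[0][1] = -79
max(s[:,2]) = 77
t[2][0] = -41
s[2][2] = -52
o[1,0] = 32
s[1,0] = 41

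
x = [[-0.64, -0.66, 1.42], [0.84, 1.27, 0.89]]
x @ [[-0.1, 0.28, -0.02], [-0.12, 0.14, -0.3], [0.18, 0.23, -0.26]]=[[0.40, 0.05, -0.16], [-0.08, 0.62, -0.63]]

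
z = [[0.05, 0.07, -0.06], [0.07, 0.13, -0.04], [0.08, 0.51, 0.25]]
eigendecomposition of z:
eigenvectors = [[-0.86+0.00j, (0.13-0.23j), 0.13+0.23j], [0.33+0.00j, 0.04-0.26j, 0.04+0.26j], [-0.39+0.00j, (-0.93+0j), (-0.93-0j)]]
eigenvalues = [(-0+0j), (0.22+0.16j), (0.22-0.16j)]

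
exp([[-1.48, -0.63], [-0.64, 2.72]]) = [[0.56, -2.36], [-2.40, 16.32]]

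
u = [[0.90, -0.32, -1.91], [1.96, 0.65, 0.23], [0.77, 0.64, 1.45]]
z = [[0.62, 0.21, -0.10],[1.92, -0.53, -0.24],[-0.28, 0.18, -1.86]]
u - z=[[0.28, -0.53, -1.81],[0.04, 1.18, 0.47],[1.05, 0.46, 3.31]]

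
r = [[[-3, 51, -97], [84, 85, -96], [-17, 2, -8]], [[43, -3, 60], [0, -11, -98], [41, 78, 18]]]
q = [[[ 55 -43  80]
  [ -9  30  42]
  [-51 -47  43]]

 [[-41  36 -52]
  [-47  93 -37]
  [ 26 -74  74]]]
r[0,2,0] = -17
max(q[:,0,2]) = 80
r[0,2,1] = 2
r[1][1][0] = 0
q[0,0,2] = 80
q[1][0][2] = -52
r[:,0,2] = [-97, 60]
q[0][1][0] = -9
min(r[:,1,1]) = -11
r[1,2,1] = 78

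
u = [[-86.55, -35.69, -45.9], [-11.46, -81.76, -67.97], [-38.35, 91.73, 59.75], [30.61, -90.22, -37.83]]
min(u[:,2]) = -67.97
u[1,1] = -81.76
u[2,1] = 91.73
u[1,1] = -81.76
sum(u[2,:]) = 113.13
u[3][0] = 30.61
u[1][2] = -67.97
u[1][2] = -67.97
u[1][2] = -67.97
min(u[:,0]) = -86.55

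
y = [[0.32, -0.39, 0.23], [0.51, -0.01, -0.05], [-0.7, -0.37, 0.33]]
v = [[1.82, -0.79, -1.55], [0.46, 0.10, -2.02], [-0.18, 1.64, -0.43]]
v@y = [[1.26, -0.13, -0.05], [1.61, 0.57, -0.57], [1.08, 0.21, -0.27]]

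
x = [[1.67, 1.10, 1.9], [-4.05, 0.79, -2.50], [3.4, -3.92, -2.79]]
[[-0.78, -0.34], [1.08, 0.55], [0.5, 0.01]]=x @ [[-0.15, -0.1], [-0.1, -0.04], [-0.22, -0.07]]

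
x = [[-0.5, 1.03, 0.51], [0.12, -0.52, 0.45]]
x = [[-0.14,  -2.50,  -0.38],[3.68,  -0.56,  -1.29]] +[[-0.36, 3.53, 0.89], [-3.56, 0.04, 1.74]]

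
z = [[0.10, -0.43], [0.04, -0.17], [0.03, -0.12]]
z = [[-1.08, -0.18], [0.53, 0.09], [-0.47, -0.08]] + [[1.18, -0.25], [-0.49, -0.26], [0.5, -0.04]]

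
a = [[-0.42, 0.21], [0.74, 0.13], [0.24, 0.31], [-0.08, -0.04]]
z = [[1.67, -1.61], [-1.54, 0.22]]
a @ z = [[-1.02, 0.72], [1.04, -1.16], [-0.08, -0.32], [-0.07, 0.12]]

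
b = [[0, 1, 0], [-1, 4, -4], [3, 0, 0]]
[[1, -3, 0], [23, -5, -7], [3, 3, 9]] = b @ [[1, 1, 3], [1, -3, 0], [-5, -2, 1]]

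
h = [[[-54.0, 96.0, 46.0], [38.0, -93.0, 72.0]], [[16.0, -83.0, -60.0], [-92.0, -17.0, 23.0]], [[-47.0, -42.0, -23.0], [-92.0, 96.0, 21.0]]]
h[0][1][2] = 72.0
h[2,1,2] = 21.0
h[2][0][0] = -47.0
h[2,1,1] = 96.0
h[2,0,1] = -42.0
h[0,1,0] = 38.0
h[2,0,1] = -42.0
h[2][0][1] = -42.0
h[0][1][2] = 72.0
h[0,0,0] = -54.0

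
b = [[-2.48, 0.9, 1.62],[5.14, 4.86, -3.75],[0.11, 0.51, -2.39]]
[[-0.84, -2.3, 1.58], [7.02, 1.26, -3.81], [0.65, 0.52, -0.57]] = b@[[0.57, 0.53, -0.53], [0.78, -0.54, -0.07], [-0.08, -0.31, 0.2]]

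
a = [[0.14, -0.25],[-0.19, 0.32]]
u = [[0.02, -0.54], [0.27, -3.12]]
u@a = [[0.11,-0.18],[0.63,-1.07]]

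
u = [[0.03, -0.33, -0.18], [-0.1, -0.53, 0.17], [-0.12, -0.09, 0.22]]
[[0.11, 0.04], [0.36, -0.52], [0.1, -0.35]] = u@[[0.82, 0.44], [-0.62, 0.53], [0.67, -1.12]]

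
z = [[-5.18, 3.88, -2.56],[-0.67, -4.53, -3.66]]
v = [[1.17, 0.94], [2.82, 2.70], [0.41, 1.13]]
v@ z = [[-6.69, 0.28, -6.44],[-16.42, -1.29, -17.1],[-2.88, -3.53, -5.19]]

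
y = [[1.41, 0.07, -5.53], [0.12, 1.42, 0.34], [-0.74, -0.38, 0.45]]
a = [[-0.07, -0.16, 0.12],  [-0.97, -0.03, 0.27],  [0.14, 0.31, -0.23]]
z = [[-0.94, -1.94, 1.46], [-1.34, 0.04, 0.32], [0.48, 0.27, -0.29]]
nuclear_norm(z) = 3.97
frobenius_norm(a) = 1.11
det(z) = -0.01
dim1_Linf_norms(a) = [0.16, 0.97, 0.31]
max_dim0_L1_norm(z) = 2.76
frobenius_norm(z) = 3.01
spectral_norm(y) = 5.75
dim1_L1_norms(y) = [7.01, 1.88, 1.57]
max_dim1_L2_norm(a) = 1.01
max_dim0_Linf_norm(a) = 0.97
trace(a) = -0.33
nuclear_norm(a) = 1.43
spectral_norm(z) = 2.76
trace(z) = -1.19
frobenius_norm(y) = 5.97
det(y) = -4.50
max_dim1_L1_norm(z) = 4.34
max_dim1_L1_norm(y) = 7.01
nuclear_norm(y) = 7.78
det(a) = -0.00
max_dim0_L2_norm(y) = 5.56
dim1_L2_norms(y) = [5.71, 1.47, 0.95]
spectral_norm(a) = 1.04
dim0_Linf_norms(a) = [0.97, 0.31, 0.27]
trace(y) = 3.28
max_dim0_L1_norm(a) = 1.18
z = y @ a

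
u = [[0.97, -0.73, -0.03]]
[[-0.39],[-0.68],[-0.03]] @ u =[[-0.38,  0.28,  0.01], [-0.66,  0.5,  0.02], [-0.03,  0.02,  0.00]]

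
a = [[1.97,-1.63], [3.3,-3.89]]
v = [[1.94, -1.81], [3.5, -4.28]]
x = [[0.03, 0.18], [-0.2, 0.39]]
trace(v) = -2.34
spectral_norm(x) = 0.46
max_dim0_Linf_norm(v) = 4.28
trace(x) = 0.42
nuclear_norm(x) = 0.57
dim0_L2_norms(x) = [0.2, 0.43]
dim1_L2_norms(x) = [0.18, 0.44]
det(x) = 0.05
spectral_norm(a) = 5.69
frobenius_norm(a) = 5.71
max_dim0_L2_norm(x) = 0.43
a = x + v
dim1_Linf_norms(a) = [1.97, 3.89]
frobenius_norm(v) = 6.13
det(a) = -2.28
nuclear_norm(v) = 6.45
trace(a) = -1.92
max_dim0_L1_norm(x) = 0.57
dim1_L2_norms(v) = [2.65, 5.53]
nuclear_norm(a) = 6.09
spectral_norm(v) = 6.12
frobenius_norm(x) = 0.47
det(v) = -1.97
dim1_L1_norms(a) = [3.6, 7.19]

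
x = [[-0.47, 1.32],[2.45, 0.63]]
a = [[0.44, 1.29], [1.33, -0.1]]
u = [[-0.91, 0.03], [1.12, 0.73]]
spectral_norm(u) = 1.55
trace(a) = 0.34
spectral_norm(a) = 1.51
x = a + u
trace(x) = 0.16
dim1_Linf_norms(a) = [1.29, 1.33]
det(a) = -1.76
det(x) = -3.53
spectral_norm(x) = 2.53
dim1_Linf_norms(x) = [1.32, 2.45]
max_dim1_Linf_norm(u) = 1.12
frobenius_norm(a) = 1.91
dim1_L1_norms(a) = [1.73, 1.43]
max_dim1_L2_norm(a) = 1.36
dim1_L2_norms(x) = [1.4, 2.53]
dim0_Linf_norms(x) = [2.45, 1.32]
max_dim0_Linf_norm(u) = 1.12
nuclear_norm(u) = 2.00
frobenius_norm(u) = 1.62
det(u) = -0.70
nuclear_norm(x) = 3.93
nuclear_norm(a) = 2.68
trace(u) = -0.18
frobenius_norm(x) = 2.89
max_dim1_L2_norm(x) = 2.53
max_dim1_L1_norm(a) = 1.73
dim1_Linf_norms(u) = [0.91, 1.12]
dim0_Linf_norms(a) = [1.33, 1.29]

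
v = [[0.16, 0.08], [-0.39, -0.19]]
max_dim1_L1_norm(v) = 0.58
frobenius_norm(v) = 0.47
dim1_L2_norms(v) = [0.18, 0.43]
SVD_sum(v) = [[0.16, 0.08], [-0.39, -0.19]] + [[-0.00, 0.0], [-0.00, 0.00]]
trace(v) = -0.03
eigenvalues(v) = [(-0.01+0.02j), (-0.01-0.02j)]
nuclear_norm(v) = 0.47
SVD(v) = [[-0.38, 0.92], [0.92, 0.38]] @ diag([0.4692516313375516, 0.0017048422351131284]) @ [[-0.9, -0.44], [-0.44, 0.90]]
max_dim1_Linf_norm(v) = 0.39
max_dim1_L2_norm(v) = 0.43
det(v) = 0.00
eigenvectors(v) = [[-0.41-0.06j, (-0.41+0.06j)], [(0.91+0j), (0.91-0j)]]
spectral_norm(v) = 0.47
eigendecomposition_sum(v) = [[0.08+0.07j, 0.04+0.03j],[(-0.2-0.12j), -0.10-0.04j]] + [[(0.08-0.07j), 0.04-0.03j], [(-0.2+0.12j), -0.10+0.04j]]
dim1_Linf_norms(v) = [0.16, 0.39]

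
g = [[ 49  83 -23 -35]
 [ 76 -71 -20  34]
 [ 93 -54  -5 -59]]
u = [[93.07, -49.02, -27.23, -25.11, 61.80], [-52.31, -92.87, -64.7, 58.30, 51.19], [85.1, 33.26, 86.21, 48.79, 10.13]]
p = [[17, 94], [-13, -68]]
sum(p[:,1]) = 26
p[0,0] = 17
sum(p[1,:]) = -81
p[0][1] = 94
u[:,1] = [-49.02, -92.87, 33.26]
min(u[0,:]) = -49.02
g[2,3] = -59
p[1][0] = -13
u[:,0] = [93.07, -52.31, 85.1]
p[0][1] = 94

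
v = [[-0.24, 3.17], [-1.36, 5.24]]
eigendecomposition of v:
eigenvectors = [[-0.96,  -0.57], [-0.29,  -0.82]]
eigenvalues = [0.71, 4.29]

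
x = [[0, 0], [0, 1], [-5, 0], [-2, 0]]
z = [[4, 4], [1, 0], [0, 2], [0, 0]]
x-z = [[-4, -4], [-1, 1], [-5, -2], [-2, 0]]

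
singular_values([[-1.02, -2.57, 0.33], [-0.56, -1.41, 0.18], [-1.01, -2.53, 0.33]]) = [4.2, 0.01, 0.0]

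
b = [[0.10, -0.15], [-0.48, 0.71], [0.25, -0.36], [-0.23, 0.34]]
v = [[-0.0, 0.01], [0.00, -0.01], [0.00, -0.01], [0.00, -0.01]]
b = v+[[0.10, -0.16],[-0.48, 0.72],[0.25, -0.35],[-0.23, 0.35]]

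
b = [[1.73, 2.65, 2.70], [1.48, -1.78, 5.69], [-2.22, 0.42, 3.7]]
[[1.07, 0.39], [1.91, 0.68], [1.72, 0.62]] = b @ [[-0.11, -0.04], [0.08, 0.03], [0.39, 0.14]]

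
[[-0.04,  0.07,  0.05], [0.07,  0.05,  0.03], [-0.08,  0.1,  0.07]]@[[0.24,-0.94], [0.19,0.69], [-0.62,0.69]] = [[-0.03, 0.12], [0.01, -0.01], [-0.04, 0.19]]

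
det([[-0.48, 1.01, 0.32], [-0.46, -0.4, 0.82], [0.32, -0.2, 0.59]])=0.644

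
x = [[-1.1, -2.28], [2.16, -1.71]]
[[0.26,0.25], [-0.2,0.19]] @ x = [[0.25, -1.02], [0.63, 0.13]]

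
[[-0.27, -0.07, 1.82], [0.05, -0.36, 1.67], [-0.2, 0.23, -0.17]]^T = [[-0.27, 0.05, -0.20], [-0.07, -0.36, 0.23], [1.82, 1.67, -0.17]]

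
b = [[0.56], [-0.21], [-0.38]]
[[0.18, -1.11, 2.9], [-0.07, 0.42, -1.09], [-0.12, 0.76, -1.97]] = b @ [[0.32, -1.99, 5.18]]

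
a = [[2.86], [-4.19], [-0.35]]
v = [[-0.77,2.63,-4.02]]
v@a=[[-11.81]]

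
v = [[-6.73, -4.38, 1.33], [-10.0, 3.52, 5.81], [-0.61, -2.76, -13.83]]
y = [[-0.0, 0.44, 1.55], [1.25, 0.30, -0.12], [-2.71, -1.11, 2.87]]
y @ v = [[-5.35, -2.73, -18.88], [-11.34, -4.09, 5.07], [27.59, 0.04, -49.75]]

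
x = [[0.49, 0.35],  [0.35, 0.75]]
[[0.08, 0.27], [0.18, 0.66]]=x @ [[-0.03,-0.12], [0.26,0.94]]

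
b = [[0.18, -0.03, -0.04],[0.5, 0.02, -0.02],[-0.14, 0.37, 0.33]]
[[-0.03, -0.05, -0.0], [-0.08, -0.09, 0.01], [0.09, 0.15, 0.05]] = b @ [[-0.17, -0.20, 0.02], [0.28, 0.37, 0.03], [-0.10, -0.04, 0.12]]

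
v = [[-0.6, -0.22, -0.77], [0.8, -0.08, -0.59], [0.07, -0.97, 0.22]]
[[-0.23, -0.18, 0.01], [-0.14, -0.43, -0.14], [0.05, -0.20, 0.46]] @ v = [[-0.01, 0.06, 0.29], [-0.27, 0.2, 0.33], [-0.16, -0.44, 0.18]]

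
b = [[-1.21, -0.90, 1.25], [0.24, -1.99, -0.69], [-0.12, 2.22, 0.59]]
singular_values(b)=[3.16, 1.9, 0.0]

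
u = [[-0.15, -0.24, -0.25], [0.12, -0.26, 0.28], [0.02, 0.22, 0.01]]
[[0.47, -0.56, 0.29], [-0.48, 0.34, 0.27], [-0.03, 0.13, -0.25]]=u @ [[-0.82, 0.80, -0.11], [-0.01, 0.47, -1.11], [-1.38, 1.29, -0.03]]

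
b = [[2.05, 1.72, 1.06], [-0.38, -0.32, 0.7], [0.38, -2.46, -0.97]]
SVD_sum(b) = [[0.98, 2.2, 1.06], [-0.05, -0.11, -0.05], [-0.86, -1.93, -0.93]] + [[1.08, -0.43, -0.10], [-0.27, 0.11, 0.02], [1.25, -0.50, -0.11]] + [[-0.01,-0.04,0.10],[-0.06,-0.32,0.73],[-0.01,-0.03,0.07]]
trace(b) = 0.76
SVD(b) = [[-0.75,0.65,0.13], [0.04,-0.16,0.99], [0.66,0.75,0.10]] @ diag([3.4989760979038538, 1.805958187694604, 0.8086292664727979]) @ [[-0.37,-0.84,-0.4], [0.92,-0.37,-0.08], [-0.08,-0.4,0.91]]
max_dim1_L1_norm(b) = 4.83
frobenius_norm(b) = 4.02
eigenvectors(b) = [[(0.98+0j),  (-0.3+0.13j),  (-0.3-0.13j)], [(-0.1+0j),  (-0.15-0.45j),  (-0.15+0.45j)], [(0.2+0j),  (0.82+0j),  (0.82-0j)]]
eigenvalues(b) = [(2.1+0j), (-0.67+1.41j), (-0.67-1.41j)]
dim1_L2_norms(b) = [2.88, 0.86, 2.67]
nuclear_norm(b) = 6.11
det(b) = 5.11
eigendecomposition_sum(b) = [[1.99+0.00j, 0.58-0.00j, 0.82-0.00j], [-0.20+0.00j, (-0.06+0j), -0.08+0.00j], [(0.4+0j), 0.12-0.00j, 0.17-0.00j]] + [[0.03+0.06j,0.57+0.03j,0.12-0.28j], [-0.09+0.04j,-0.13+0.83j,(0.39+0.22j)], [-0.01-0.17j,-1.29-0.66j,(-0.57+0.53j)]] + [[0.03-0.06j, (0.57-0.03j), 0.12+0.28j],[-0.09-0.04j, (-0.13-0.83j), 0.39-0.22j],[-0.01+0.17j, (-1.29+0.66j), -0.57-0.53j]]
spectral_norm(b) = 3.50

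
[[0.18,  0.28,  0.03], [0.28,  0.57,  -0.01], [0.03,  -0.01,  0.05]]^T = [[0.18, 0.28, 0.03],[0.28, 0.57, -0.01],[0.03, -0.01, 0.05]]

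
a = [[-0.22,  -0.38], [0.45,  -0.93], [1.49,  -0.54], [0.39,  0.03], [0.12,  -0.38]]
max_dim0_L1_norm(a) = 2.67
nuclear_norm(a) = 2.68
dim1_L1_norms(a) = [0.6, 1.38, 2.03, 0.42, 0.5]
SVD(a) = [[0.01, -0.52],[0.47, -0.65],[0.85, 0.37],[0.17, 0.27],[0.16, -0.31]] @ diag([1.8324240756170027, 0.8520105674809277]) @ [[0.85, -0.52], [0.52, 0.85]]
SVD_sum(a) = [[0.01, -0.01], [0.74, -0.46], [1.32, -0.81], [0.27, -0.17], [0.26, -0.16]] + [[-0.23, -0.37], [-0.29, -0.47], [0.17, 0.27], [0.12, 0.2], [-0.14, -0.22]]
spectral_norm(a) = 1.83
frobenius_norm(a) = 2.02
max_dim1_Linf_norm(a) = 1.49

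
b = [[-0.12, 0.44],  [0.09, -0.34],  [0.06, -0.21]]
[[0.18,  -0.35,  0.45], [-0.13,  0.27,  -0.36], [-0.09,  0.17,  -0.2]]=b@[[-2.08,1.07,4.11], [-0.16,-0.5,2.14]]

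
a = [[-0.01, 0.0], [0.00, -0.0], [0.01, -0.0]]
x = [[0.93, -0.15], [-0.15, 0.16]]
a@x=[[-0.01, 0.00], [0.00, 0.0], [0.01, -0.00]]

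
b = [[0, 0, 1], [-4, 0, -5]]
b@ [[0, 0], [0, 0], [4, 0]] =[[4, 0], [-20, 0]]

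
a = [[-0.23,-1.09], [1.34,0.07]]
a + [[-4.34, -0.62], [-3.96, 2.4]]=[[-4.57, -1.71], [-2.62, 2.47]]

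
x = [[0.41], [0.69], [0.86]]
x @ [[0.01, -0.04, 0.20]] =[[0.00,-0.02,0.08],[0.01,-0.03,0.14],[0.01,-0.03,0.17]]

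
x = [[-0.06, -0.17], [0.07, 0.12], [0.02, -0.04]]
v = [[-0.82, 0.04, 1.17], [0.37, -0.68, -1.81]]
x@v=[[-0.01, 0.11, 0.24], [-0.01, -0.08, -0.14], [-0.03, 0.03, 0.10]]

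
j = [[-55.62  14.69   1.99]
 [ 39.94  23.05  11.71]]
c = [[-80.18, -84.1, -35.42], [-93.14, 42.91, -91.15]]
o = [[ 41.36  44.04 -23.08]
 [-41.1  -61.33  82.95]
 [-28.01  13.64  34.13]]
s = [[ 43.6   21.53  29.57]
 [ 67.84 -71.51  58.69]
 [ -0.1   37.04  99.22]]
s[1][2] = 58.69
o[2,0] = -28.01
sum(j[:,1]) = 37.74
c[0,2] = -35.42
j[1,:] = [39.94, 23.05, 11.71]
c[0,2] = -35.42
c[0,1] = -84.1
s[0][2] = 29.57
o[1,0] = -41.1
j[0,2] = 1.99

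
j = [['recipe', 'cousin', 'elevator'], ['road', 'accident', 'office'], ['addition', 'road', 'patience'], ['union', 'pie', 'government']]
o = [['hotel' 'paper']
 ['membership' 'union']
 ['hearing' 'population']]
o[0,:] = ['hotel', 'paper']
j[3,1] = 'pie'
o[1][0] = 'membership'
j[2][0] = 'addition'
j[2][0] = 'addition'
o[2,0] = 'hearing'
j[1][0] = 'road'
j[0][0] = 'recipe'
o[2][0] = 'hearing'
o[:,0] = ['hotel', 'membership', 'hearing']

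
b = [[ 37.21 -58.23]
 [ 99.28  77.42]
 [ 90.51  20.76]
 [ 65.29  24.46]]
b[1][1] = 77.42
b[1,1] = 77.42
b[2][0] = 90.51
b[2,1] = 20.76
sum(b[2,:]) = 111.27000000000001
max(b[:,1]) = 77.42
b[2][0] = 90.51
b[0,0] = 37.21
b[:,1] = [-58.23, 77.42, 20.76, 24.46]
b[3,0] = 65.29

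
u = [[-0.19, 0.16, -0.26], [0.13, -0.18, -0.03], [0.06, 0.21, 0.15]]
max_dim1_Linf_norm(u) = 0.26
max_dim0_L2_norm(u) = 0.32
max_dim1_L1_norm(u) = 0.61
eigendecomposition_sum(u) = [[(-0.17-0j), 0.24-0.00j, (-0.07+0j)],[(0.12+0j), (-0.17+0j), (0.05-0j)],[(-0.03-0j), 0.04-0.00j, (-0.01+0j)]] + [[-0.01+0.05j,(-0.04+0.08j),(-0.09+0.02j)], [0.01+0.03j,-0.00+0.05j,-0.04+0.03j], [0.05-0.03j,0.08-0.03j,0.08+0.05j]] + [[-0.01-0.05j,(-0.04-0.08j),-0.09-0.02j], [0.01-0.03j,-0.00-0.05j,(-0.04-0.03j)], [(0.05+0.03j),(0.08+0.03j),0.08-0.05j]]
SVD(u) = [[-0.91, -0.20, 0.36],[0.41, -0.47, 0.78],[0.01, 0.86, 0.51]] @ diag([0.3875570743895442, 0.305309552148141, 0.07928172209102696]) @ [[0.59, -0.56, 0.58], [0.09, 0.76, 0.64], [0.8, 0.32, -0.5]]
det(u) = -0.01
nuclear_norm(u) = 0.77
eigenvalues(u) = [(-0.35+0j), (0.07+0.15j), (0.07-0.15j)]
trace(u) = -0.22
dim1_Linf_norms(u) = [0.26, 0.18, 0.21]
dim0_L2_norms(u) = [0.24, 0.32, 0.3]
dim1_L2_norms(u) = [0.36, 0.22, 0.26]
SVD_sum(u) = [[-0.21, 0.20, -0.21], [0.09, -0.09, 0.09], [0.00, -0.0, 0.0]] + [[-0.01, -0.05, -0.04], [-0.01, -0.11, -0.09], [0.02, 0.20, 0.17]] + [[0.02, 0.01, -0.01],[0.05, 0.02, -0.03],[0.03, 0.01, -0.02]]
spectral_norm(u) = 0.39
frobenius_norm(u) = 0.50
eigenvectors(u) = [[-0.80+0.00j, (-0.67+0j), (-0.67-0j)], [(0.58+0j), (-0.32+0.14j), -0.32-0.14j], [(-0.15+0j), 0.46+0.47j, (0.46-0.47j)]]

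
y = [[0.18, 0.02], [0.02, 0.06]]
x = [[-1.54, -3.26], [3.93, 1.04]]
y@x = [[-0.20,-0.57], [0.2,-0.00]]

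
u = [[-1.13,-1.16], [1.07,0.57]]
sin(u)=[[-1.24, -1.21],[1.12, 0.54]]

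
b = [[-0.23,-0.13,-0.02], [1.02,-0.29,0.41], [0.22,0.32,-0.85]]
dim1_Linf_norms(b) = [0.23, 1.02, 0.85]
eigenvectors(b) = [[-0.05+0.33j, (-0.05-0.33j), -0.05+0.00j], [0.87+0.00j, (0.87-0j), (-0.44+0j)], [(0.36-0.08j), 0.36+0.08j, 0.90+0.00j]]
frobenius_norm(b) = 1.50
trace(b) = -1.37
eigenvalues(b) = [(-0.18+0.35j), (-0.18-0.35j), (-1.02+0j)]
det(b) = -0.16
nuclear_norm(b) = 2.23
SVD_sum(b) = [[-0.11,0.04,-0.08], [0.82,-0.34,0.64], [-0.32,0.13,-0.25]] + [[-0.11, -0.04, 0.12], [0.20, 0.07, -0.22], [0.54, 0.21, -0.59]] + [[-0.01, -0.13, -0.06], [-0.0, -0.02, -0.01], [-0.00, -0.02, -0.01]]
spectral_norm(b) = 1.18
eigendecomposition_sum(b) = [[-0.12+0.16j,(-0.06-0.03j),(-0.03-0.01j)], [(0.46+0.25j),(-0.06+0.15j),-0.00+0.09j], [(0.21+0.06j),(-0.01+0.07j),(0.01+0.04j)]] + [[-0.12-0.16j, -0.06+0.03j, -0.03+0.01j], [(0.46-0.25j), -0.06-0.15j, -0.00-0.09j], [(0.21-0.06j), -0.01-0.07j, 0.01-0.04j]] + [[(0.01+0j), (-0.02-0j), (0.05+0j)], [0.10+0.00j, (-0.17-0j), (0.42+0j)], [-0.20-0.00j, 0.34+0.00j, (-0.86-0j)]]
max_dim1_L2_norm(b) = 1.14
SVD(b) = [[-0.12, -0.19, 0.97],[0.92, 0.34, 0.18],[-0.36, 0.92, 0.13]] @ diag([1.1849867032098804, 0.8998553463351928, 0.14888542201219365]) @ [[0.75, -0.31, 0.58],[0.65, 0.25, -0.72],[-0.08, -0.92, -0.39]]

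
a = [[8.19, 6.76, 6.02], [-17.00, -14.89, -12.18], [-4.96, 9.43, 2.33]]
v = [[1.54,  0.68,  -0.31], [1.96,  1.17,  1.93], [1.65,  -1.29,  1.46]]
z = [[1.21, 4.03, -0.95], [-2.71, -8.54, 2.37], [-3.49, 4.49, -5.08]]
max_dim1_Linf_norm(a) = 17.0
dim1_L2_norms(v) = [1.71, 2.99, 2.55]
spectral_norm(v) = 3.67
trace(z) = -12.41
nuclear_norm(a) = 39.24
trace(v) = 4.17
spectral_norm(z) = 11.49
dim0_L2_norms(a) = [19.51, 18.88, 13.78]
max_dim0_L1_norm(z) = 17.06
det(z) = -9.32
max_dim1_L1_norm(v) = 5.06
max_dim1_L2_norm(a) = 25.67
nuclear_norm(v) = 6.72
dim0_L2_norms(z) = [4.58, 10.46, 5.69]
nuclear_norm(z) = 17.17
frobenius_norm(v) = 4.29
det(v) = 8.07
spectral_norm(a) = 28.64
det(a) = -76.97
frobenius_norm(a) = 30.45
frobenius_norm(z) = 12.75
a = z @ v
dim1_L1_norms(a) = [20.97, 44.07, 16.72]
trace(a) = -4.37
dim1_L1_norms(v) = [2.53, 5.06, 4.4]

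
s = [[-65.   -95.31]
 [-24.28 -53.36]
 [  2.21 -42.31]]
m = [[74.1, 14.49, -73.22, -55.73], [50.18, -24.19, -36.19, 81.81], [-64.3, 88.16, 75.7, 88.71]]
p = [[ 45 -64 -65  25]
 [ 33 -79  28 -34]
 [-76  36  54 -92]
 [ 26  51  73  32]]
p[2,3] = -92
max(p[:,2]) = 73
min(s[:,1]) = -95.31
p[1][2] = 28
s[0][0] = -65.0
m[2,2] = 75.7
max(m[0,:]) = 74.1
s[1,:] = [-24.28, -53.36]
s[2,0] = 2.21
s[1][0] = -24.28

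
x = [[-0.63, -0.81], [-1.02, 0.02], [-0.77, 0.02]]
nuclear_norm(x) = 2.19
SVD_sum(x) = [[-0.80, -0.25], [-0.92, -0.29], [-0.70, -0.22]] + [[0.17, -0.56], [-0.10, 0.31], [-0.07, 0.24]]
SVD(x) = [[-0.57,0.82], [-0.66,-0.45], [-0.49,-0.35]] @ diag([1.4758721868894984, 0.7133731758105354]) @ [[0.95, 0.30], [0.30, -0.95]]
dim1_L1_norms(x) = [1.44, 1.04, 0.79]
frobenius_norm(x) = 1.64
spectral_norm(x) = 1.48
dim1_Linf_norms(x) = [0.81, 1.02, 0.77]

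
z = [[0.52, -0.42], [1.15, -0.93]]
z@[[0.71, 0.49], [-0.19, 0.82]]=[[0.45,-0.09], [0.99,-0.20]]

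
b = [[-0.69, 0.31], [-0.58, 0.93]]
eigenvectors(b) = [[-0.93, -0.2], [-0.36, -0.98]]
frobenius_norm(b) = 1.33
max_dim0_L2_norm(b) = 0.98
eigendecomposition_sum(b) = [[-0.62, 0.13], [-0.24, 0.05]] + [[-0.07, 0.18],[-0.34, 0.88]]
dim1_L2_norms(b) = [0.76, 1.1]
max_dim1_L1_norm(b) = 1.51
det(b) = -0.46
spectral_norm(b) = 1.28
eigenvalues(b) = [-0.57, 0.81]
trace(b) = 0.24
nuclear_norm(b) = 1.64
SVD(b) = [[-0.54, -0.84], [-0.84, 0.54]] @ diag([1.282068808354109, 0.36027707482641025]) @ [[0.67, -0.74], [0.74, 0.67]]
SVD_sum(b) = [[-0.47,0.51], [-0.72,0.80]] + [[-0.22,-0.2], [0.14,0.13]]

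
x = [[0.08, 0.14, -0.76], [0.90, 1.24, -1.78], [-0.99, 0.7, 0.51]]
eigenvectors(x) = [[(-0.76+0j), (0.16+0.14j), (0.16-0.14j)], [(-0.23+0j), (0.88+0j), 0.88-0.00j], [(-0.6+0j), 0.12-0.40j, 0.12+0.40j]]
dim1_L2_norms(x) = [0.78, 2.35, 1.32]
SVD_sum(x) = [[0.30, 0.29, -0.56], [1.01, 0.98, -1.86], [-0.23, -0.23, 0.43]] + [[-0.00, 0.00, 0.00], [-0.17, 0.22, 0.02], [-0.74, 0.94, 0.09]] + [[-0.22,-0.16,-0.2], [0.06,0.04,0.06], [-0.01,-0.01,-0.01]]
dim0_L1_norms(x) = [1.97, 2.08, 3.05]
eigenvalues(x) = [(-0.48+0j), (1.15+0.96j), (1.15-0.96j)]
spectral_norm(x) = 2.49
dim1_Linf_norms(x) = [0.76, 1.78, 0.99]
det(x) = -1.08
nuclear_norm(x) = 4.07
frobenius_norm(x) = 2.80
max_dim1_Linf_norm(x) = 1.78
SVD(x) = [[-0.28, -0.00, 0.96], [-0.93, -0.23, -0.27], [0.22, -0.97, 0.06]] @ diag([2.4924383506362364, 1.2303378375427816, 0.3518804822496849]) @ [[-0.43, -0.42, 0.8], [0.62, -0.78, -0.08], [-0.66, -0.46, -0.60]]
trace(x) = 1.83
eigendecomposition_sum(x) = [[(-0.39+0j), 0.09-0.00j, (-0.14-0j)], [(-0.12+0j), (0.03-0j), (-0.04-0j)], [-0.31+0.00j, 0.07-0.00j, -0.11-0.00j]] + [[0.24-0.08j, (0.03+0.19j), -0.31+0.03j],[(0.51-0.9j), (0.61+0.51j), -0.87+0.95j],[(-0.34-0.36j), 0.31-0.21j, 0.31+0.53j]] + [[0.24+0.08j, 0.03-0.19j, -0.31-0.03j], [0.51+0.90j, (0.61-0.51j), (-0.87-0.95j)], [-0.34+0.36j, (0.31+0.21j), 0.31-0.53j]]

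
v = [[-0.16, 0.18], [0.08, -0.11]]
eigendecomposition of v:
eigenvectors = [[-0.88, -0.77], [0.48, -0.63]]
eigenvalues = [-0.26, -0.01]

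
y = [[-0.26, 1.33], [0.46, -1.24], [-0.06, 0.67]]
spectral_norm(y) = 2.00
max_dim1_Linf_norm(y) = 1.33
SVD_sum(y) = [[-0.34, 1.31],[0.33, -1.27],[-0.17, 0.64]] + [[0.08, 0.02], [0.13, 0.03], [0.11, 0.03]]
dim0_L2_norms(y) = [0.53, 1.94]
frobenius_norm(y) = 2.01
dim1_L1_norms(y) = [1.59, 1.7, 0.73]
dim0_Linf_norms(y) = [0.46, 1.33]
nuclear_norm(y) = 2.19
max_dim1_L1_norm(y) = 1.7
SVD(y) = [[-0.68, -0.41], [0.66, -0.71], [-0.33, -0.57]] @ diag([2.0003452635220382, 0.19188232514994705]) @ [[0.25, -0.97], [-0.97, -0.25]]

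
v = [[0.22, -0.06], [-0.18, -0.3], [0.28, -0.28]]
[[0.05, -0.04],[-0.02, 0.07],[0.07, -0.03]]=v@[[0.2, -0.23], [-0.04, -0.11]]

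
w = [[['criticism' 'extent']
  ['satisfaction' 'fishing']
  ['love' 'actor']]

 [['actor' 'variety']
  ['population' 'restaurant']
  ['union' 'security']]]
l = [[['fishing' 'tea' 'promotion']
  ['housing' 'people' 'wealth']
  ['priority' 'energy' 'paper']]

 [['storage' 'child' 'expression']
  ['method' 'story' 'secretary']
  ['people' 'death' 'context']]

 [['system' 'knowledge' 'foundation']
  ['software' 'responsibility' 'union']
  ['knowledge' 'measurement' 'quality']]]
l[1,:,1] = ['child', 'story', 'death']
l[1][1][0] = 'method'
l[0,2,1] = 'energy'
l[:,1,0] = ['housing', 'method', 'software']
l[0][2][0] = 'priority'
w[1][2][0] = 'union'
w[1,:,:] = [['actor', 'variety'], ['population', 'restaurant'], ['union', 'security']]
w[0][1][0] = 'satisfaction'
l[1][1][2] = 'secretary'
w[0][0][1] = 'extent'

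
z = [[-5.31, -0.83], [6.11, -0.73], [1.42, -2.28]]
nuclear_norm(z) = 10.73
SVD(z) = [[-0.64, -0.45], [0.75, -0.16], [0.19, -0.88]] @ diag([8.2292914201616, 2.4987122127317285]) @ [[1.0,-0.05], [0.05,1.00]]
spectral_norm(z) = 8.23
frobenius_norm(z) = 8.60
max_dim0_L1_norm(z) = 12.84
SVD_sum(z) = [[-5.25,  0.28], [6.13,  -0.33], [1.54,  -0.08]] + [[-0.06, -1.11],[-0.02, -0.40],[-0.12, -2.2]]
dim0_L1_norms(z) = [12.84, 3.84]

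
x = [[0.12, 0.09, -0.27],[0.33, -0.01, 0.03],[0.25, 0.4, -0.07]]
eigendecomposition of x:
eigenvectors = [[(-0.02+0.51j), (-0.02-0.51j), 0.51+0.00j], [(0.44+0.21j), (0.44-0.21j), (-0.64+0j)], [0.71+0.00j, 0.71-0.00j, 0.57+0.00j]]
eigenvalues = [(0.17+0.3j), (0.17-0.3j), (-0.3+0j)]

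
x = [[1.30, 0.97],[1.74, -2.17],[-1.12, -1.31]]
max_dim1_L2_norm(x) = 2.78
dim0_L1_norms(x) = [4.16, 4.45]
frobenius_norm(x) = 3.65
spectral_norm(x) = 2.82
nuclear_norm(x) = 5.14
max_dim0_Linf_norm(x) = 2.17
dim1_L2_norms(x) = [1.62, 2.78, 1.72]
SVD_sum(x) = [[-0.11, 0.21], [1.29, -2.41], [0.3, -0.55]] + [[1.41, 0.76],[0.45, 0.24],[-1.42, -0.76]]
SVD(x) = [[0.09, 0.69], [-0.97, 0.22], [-0.22, -0.69]] @ diag([2.815529216420721, 2.326090116801436]) @ [[-0.47,0.88],[0.88,0.47]]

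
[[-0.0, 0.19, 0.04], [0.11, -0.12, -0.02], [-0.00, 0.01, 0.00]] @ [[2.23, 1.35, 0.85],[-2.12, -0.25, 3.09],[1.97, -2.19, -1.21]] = [[-0.32, -0.14, 0.54],  [0.46, 0.22, -0.25],  [-0.02, -0.00, 0.03]]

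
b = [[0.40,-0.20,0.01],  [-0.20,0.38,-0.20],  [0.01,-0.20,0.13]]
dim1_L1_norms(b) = [0.61, 0.78, 0.34]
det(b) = -0.00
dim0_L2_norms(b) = [0.45, 0.47, 0.24]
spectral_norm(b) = 0.64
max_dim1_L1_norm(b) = 0.78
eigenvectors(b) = [[-0.62, 0.74, 0.25], [0.72, 0.42, 0.55], [-0.3, -0.52, 0.8]]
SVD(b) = [[-0.62, -0.74, 0.25],[0.72, -0.42, 0.55],[-0.3, 0.52, 0.80]] @ diag([0.6357165930872335, 0.27811815471637863, 0.0038347478036120717]) @ [[-0.62,  0.72,  -0.3],  [-0.74,  -0.42,  0.52],  [-0.25,  -0.55,  -0.80]]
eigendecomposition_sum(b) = [[0.25,-0.29,0.12], [-0.29,0.33,-0.14], [0.12,-0.14,0.06]] + [[0.15,0.09,-0.11], [0.09,0.05,-0.06], [-0.11,-0.06,0.08]] + [[-0.0, -0.00, -0.0], [-0.00, -0.0, -0.00], [-0.0, -0.0, -0.0]]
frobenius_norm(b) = 0.69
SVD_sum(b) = [[0.25, -0.29, 0.12], [-0.29, 0.33, -0.14], [0.12, -0.14, 0.06]] + [[0.15, 0.09, -0.11], [0.09, 0.05, -0.06], [-0.11, -0.06, 0.08]] + [[-0.0, -0.00, -0.00], [-0.0, -0.00, -0.0], [-0.00, -0.0, -0.00]]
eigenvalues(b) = [0.64, 0.28, -0.0]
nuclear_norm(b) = 0.92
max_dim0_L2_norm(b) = 0.47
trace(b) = 0.91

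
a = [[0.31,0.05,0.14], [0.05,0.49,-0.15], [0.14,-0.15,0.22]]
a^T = [[0.31,0.05,0.14], [0.05,0.49,-0.15], [0.14,-0.15,0.22]]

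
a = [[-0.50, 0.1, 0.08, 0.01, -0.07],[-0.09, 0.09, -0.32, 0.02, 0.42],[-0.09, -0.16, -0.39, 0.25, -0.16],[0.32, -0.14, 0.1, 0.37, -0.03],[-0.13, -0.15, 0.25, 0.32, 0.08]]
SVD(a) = [[-0.50,0.45,-0.52,-0.02,-0.53], [-0.38,-0.66,-0.10,0.63,-0.13], [0.06,-0.5,-0.64,-0.56,0.16], [0.73,-0.11,-0.15,0.17,-0.64], [0.27,0.31,-0.54,0.52,0.52]] @ diag([0.684370413642279, 0.5878733672199548, 0.555748659465887, 0.4362851039115057, 0.08967037778087075]) @ [[0.69, -0.35, 0.29, 0.53, -0.19], [-0.33, 0.06, 0.87, -0.13, -0.34], [0.63, 0.26, 0.16, -0.71, 0.10], [-0.03, 0.10, 0.37, 0.23, 0.9], [-0.11, -0.9, 0.03, -0.39, 0.18]]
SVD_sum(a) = [[-0.23, 0.12, -0.1, -0.18, 0.07],  [-0.18, 0.09, -0.07, -0.14, 0.05],  [0.03, -0.02, 0.01, 0.02, -0.01],  [0.35, -0.17, 0.14, 0.26, -0.1],  [0.13, -0.06, 0.05, 0.1, -0.04]] + [[-0.09, 0.02, 0.23, -0.03, -0.09], [0.13, -0.02, -0.34, 0.05, 0.13], [0.10, -0.02, -0.26, 0.04, 0.10], [0.02, -0.00, -0.06, 0.01, 0.02], [-0.06, 0.01, 0.16, -0.02, -0.06]] + [[-0.18, -0.07, -0.05, 0.21, -0.03], [-0.04, -0.01, -0.01, 0.04, -0.01], [-0.22, -0.09, -0.06, 0.25, -0.04], [-0.05, -0.02, -0.01, 0.06, -0.01], [-0.19, -0.08, -0.05, 0.21, -0.03]] + [[0.00, -0.0, -0.0, -0.0, -0.01],[-0.01, 0.03, 0.10, 0.06, 0.25],[0.01, -0.02, -0.09, -0.06, -0.22],[-0.00, 0.01, 0.03, 0.02, 0.06],[-0.01, 0.02, 0.08, 0.05, 0.20]] + [[0.01, 0.04, -0.0, 0.02, -0.01], [0.00, 0.01, -0.00, 0.0, -0.0], [-0.0, -0.01, 0.00, -0.01, 0.00], [0.01, 0.05, -0.0, 0.02, -0.01], [-0.01, -0.04, 0.00, -0.02, 0.01]]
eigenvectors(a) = [[-0.12+0.56j, (-0.12-0.56j), (-0.04+0.06j), -0.04-0.06j, (-0.1+0j)], [-0.36-0.15j, -0.36+0.15j, -0.72+0.00j, (-0.72-0j), -0.82+0.00j], [(-0.66+0j), -0.66-0.00j, (0.17-0.08j), (0.17+0.08j), 0.06+0.00j], [(0.1-0.2j), 0.10+0.20j, -0.05-0.34j, (-0.05+0.34j), -0.53+0.00j], [(0.05+0.2j), 0.05-0.20j, -0.15-0.55j, -0.15+0.55j, -0.16+0.00j]]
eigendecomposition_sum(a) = [[(-0.25+0.02j), 0.03+0.05j, (0.05+0.2j), 0.01-0.06j, -0.04+0.01j], [(0.02-0.17j), -0.04+0.02j, -0.14+0.01j, 0.04+0.02j, -0.00-0.03j], [(-0.08-0.27j), (-0.05+0.05j), (-0.21+0.1j), (0.07+0j), (-0.02-0.04j)], [(0.1+0.02j), (-0.01-0.02j), -0.08j, (-0.01+0.02j), 0.02+0.00j], [(-0.08+0.04j), 0.02+0.01j, 0.05+0.06j, (-0-0.02j), (-0.01+0.01j)]] + [[-0.25-0.02j,(0.03-0.05j),0.05-0.20j,0.01+0.06j,-0.04-0.01j], [(0.02+0.17j),-0.04-0.02j,(-0.14-0.01j),(0.04-0.02j),(-0+0.03j)], [-0.08+0.27j,-0.05-0.05j,-0.21-0.10j,0.07-0.00j,-0.02+0.04j], [(0.1-0.02j),-0.01+0.02j,0.08j,-0.01-0.02j,(0.02-0j)], [-0.08-0.04j,0.02-0.01j,0.05-0.06j,(-0+0.02j),-0.01-0.01j]] + [[(-0.01+0.01j),0.02+0.00j,(-0.01-0j),-0.03+0.00j,(0.02-0.02j)], [(-0.15-0.04j),0.08+0.15j,(-0.02-0.11j),(-0.18-0.23j),(0.3-0.01j)], [(0.04-0.01j),(-0.03-0.02j),0.02+0.02j,0.07+0.03j,(-0.07+0.04j)], [0.01-0.08j,(-0.06+0.05j),(0.05-0.02j),(0.09-0.1j),0.03+0.14j], [(-0-0.12j),(-0.09+0.09j),0.08-0.04j,(0.13-0.19j),(0.07+0.23j)]] + [[(-0.01-0.01j), 0.02-0.00j, -0.01+0.00j, (-0.03-0j), 0.02+0.02j], [-0.15+0.04j, (0.08-0.15j), -0.02+0.11j, (-0.18+0.23j), (0.3+0.01j)], [(0.04+0.01j), (-0.03+0.02j), (0.02-0.02j), (0.07-0.03j), -0.07-0.04j], [0.01+0.08j, (-0.06-0.05j), 0.05+0.02j, 0.09+0.10j, 0.03-0.14j], [-0.00+0.12j, (-0.09-0.09j), (0.08+0.04j), (0.13+0.19j), 0.07-0.23j]] + [[(0.02+0j),0.00+0.00j,-0j,0.04-0.00j,-0.02+0.00j], [0.18+0.00j,0.00+0.00j,-0j,(0.32-0j),(-0.18+0j)], [(-0.01-0j),(-0-0j),-0.00+0.00j,(-0.02+0j),0.01-0.00j], [(0.12+0j),0j,0.00-0.00j,(0.2-0j),(-0.12+0j)], [(0.03+0j),0j,-0j,0.06-0.00j,(-0.03+0j)]]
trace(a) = -0.35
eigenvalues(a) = [(-0.52+0.17j), (-0.52-0.17j), (0.25+0.3j), (0.25-0.3j), (0.2+0j)]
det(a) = 0.01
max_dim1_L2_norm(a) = 0.54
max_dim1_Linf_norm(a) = 0.5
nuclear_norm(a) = 2.35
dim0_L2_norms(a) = [0.62, 0.29, 0.58, 0.55, 0.46]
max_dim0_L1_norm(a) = 1.14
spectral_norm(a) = 0.68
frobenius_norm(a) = 1.15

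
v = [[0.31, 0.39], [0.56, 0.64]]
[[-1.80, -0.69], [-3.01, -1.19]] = v @ [[-1.19,-1.08], [-3.66,-0.91]]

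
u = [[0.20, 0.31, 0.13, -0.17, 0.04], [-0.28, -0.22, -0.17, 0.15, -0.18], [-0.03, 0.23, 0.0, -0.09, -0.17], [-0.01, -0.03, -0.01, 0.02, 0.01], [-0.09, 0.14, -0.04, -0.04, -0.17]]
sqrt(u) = [[0.41, 0.1, 0.21, -0.12, 0.31],[-0.31, 0.29, -0.16, -0.02, -0.44],[0.22, 0.50, 0.19, -0.24, -0.09],[-0.02, -0.03, -0.04, 0.09, 0.01],[0.07, 0.42, 0.07, -0.18, -0.06]]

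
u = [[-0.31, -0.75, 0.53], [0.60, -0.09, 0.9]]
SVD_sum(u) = [[0.18, -0.3, 0.61], [0.25, -0.42, 0.84]] + [[-0.49, -0.45, -0.08], [0.35, 0.33, 0.06]]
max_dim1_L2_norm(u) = 1.09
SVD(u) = [[-0.58, -0.81],[-0.81, 0.58]] @ diag([1.1985945863708558, 0.8252096809432603]) @ [[-0.25, 0.43, -0.87], [0.73, 0.67, 0.12]]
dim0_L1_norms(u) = [0.91, 0.84, 1.43]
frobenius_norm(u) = 1.46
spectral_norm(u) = 1.20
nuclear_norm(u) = 2.02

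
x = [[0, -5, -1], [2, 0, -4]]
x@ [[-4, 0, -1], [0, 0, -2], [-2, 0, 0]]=[[2, 0, 10], [0, 0, -2]]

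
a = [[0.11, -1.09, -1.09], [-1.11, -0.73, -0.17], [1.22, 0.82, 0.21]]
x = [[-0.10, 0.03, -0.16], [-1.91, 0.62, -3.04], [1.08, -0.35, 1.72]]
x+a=[[0.01, -1.06, -1.25], [-3.02, -0.11, -3.21], [2.30, 0.47, 1.93]]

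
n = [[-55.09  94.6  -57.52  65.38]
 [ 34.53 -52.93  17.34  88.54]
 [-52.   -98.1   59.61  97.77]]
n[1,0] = 34.53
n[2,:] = [-52.0, -98.1, 59.61, 97.77]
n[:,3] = [65.38, 88.54, 97.77]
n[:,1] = [94.6, -52.93, -98.1]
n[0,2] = -57.52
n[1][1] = -52.93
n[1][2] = 17.34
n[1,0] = 34.53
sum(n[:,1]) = -56.43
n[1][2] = 17.34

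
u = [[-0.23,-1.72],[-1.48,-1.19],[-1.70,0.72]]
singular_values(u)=[2.44, 2.02]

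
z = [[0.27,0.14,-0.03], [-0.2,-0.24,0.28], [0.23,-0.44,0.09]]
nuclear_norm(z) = 1.14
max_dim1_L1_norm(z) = 0.76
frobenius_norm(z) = 0.72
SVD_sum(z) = [[0.00, 0.13, -0.06], [-0.01, -0.31, 0.15], [-0.01, -0.39, 0.18]] + [[0.23,-0.04,-0.06], [-0.22,0.04,0.06], [0.25,-0.04,-0.07]] + [[0.03,0.04,0.1], [0.03,0.03,0.07], [-0.01,-0.01,-0.03]]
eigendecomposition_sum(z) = [[0.23+0.00j, (0.04+0j), (0.03-0j)],[(0.03+0j), 0.01+0.00j, -0j],[(0.22+0j), 0.04+0.00j, 0.03-0.00j]] + [[(0.02+0.03j), (0.05-0.02j), -0.03-0.02j], [(-0.12-0.05j), -0.12+0.16j, (0.14+0.02j)], [-0.16j, -0.24-0.08j, (0.03+0.17j)]] + [[(0.02-0.03j), 0.05+0.02j, (-0.03+0.02j)], [-0.12+0.05j, (-0.12-0.16j), 0.14-0.02j], [0.16j, (-0.24+0.08j), 0.03-0.17j]]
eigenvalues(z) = [(0.26+0j), (-0.07+0.36j), (-0.07-0.36j)]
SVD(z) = [[-0.26,0.57,0.78],  [0.6,-0.53,0.59],  [0.75,0.62,-0.21]] @ diag([0.568522025559575, 0.42442356318478003, 0.14369184203417065]) @ [[-0.03, -0.9, 0.43], [0.95, -0.16, -0.26], [0.30, 0.40, 0.86]]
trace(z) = 0.12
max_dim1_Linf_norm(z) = 0.44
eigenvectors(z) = [[-0.71+0.00j, 0.13-0.10j, (0.13+0.1j)], [(-0.1+0j), (-0.22+0.57j), -0.22-0.57j], [-0.69+0.00j, (-0.77+0j), (-0.77-0j)]]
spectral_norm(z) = 0.57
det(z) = 0.03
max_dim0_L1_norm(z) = 0.82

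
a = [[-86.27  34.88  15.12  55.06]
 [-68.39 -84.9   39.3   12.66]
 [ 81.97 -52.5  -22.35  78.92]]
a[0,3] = 55.06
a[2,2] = -22.35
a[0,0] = -86.27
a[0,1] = 34.88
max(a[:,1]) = 34.88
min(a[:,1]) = -84.9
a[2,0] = 81.97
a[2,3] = 78.92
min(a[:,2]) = -22.35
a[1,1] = -84.9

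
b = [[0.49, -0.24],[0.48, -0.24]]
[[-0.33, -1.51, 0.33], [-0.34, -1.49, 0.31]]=b @ [[0.82, -1.59, 1.31], [3.04, 3.04, 1.32]]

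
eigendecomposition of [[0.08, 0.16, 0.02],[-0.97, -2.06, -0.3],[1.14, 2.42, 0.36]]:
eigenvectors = [[(-0.05+0j), (0.18-0.63j), (0.18+0.63j)],[0.65+0.00j, (0.02+0.29j), (0.02-0.29j)],[-0.76+0.00j, (-0.7+0j), (-0.7-0j)]]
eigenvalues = [(-1.63+0j), (0.01+0j), (0.01-0j)]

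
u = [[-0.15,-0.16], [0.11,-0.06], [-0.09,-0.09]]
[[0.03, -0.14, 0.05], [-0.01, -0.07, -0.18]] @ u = [[-0.02, -0.00], [0.01, 0.02]]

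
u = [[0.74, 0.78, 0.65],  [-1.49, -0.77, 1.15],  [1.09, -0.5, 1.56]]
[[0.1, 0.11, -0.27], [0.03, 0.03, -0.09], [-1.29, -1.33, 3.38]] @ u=[[-0.38, 0.13, -0.23], [-0.12, 0.05, -0.09], [4.71, -1.67, 2.90]]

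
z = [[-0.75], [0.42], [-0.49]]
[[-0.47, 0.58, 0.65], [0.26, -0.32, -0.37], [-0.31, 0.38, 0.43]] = z@[[0.63,  -0.77,  -0.87]]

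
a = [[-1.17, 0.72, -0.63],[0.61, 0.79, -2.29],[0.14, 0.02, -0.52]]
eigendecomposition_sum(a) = [[-1.19, 0.39, 0.17], [0.52, -0.17, -0.07], [0.18, -0.06, -0.03]] + [[-0.03, 0.02, -0.28], [-0.08, 0.06, -0.67], [-0.05, 0.04, -0.42]] + [[0.05,0.3,-0.52], [0.16,0.9,-1.55], [0.01,0.04,-0.07]]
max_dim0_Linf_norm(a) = 2.29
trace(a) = -0.90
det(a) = 0.49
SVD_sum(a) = [[0.08,0.26,-0.66], [0.27,0.89,-2.29], [0.05,0.18,-0.47]] + [[-1.25, 0.47, 0.04],[0.33, -0.13, -0.01],[0.13, -0.05, -0.0]] + [[-0.0, -0.01, -0.0], [0.01, 0.02, 0.01], [-0.04, -0.11, -0.05]]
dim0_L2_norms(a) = [1.33, 1.07, 2.43]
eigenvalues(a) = [-1.39, -0.4, 0.89]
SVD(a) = [[0.27, -0.96, 0.04], [0.94, 0.26, -0.21], [0.19, 0.1, 0.98]] @ diag([2.623060998442924, 1.3843753183861958, 0.133999911532525]) @ [[0.11, 0.36, -0.93], [0.94, -0.35, -0.03], [-0.34, -0.86, -0.38]]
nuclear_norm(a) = 4.14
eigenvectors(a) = [[0.91, -0.33, -0.32], [-0.4, -0.80, -0.95], [-0.14, -0.50, -0.05]]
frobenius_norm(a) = 2.97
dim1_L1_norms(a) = [2.52, 3.69, 0.68]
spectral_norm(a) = 2.62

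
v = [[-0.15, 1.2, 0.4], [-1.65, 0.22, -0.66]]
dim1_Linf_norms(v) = [1.2, 1.65]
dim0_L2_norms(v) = [1.66, 1.22, 0.77]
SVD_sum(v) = [[-0.25, 0.06, -0.09], [-1.63, 0.39, -0.59]] + [[0.1, 1.14, 0.49], [-0.02, -0.17, -0.07]]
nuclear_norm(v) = 3.06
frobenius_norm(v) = 2.20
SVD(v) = [[0.15, 0.99], [0.99, -0.15]] @ diag([1.8011860546331382, 1.2588601179619243]) @ [[-0.92, 0.22, -0.33], [0.08, 0.92, 0.39]]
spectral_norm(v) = 1.80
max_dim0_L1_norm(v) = 1.8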